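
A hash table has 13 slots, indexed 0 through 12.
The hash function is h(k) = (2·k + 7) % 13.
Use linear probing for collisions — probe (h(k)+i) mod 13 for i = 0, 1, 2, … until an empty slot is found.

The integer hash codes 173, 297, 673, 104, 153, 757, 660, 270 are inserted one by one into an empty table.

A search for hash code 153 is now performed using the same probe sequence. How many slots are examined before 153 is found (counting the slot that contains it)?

4

173: h=2 => slot 2
297: h=3 => slot 3
673: h=1 => slot 1
104: h=7 => slot 7
153: h=1, probe 1,2,3,4 => slot 4
757: h=0 => slot 0
660: h=1, probe 1,2,3,4,5 => slot 5
270: h=1, probe 1,2,3,4,5,6 => slot 6
Table: [757, 673, 173, 297, 153, 660, 270, 104, ∅, ∅, ∅, ∅, ∅]
Lookup 153: h=1, probe 1,2,3,4 → found at 4.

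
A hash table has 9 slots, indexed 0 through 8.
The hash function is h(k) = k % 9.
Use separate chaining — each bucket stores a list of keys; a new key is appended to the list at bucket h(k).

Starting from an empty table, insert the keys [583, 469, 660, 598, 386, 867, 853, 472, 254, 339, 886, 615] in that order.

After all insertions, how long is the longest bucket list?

583 → bucket 7
469 → bucket 1
660 → bucket 3
598 → bucket 4
386 → bucket 8
867 → bucket 3 (collision)
853 → bucket 7 (collision)
472 → bucket 4 (collision)
254 → bucket 2
339 → bucket 6
886 → bucket 4 (collision)
615 → bucket 3 (collision)
Final buckets:
0: _
1: 469
2: 254
3: 660 -> 867 -> 615
4: 598 -> 472 -> 886
5: _
6: 339
7: 583 -> 853
8: 386

3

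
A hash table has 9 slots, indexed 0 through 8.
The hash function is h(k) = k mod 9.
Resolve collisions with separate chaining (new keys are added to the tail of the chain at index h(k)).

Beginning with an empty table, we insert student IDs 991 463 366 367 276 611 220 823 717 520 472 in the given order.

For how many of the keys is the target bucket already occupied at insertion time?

6

Insert 991: h=1, bucket 1 empty -> new chain.
Insert 463: h=4, bucket 4 empty -> new chain.
Insert 366: h=6, bucket 6 empty -> new chain.
Insert 367: h=7, bucket 7 empty -> new chain.
Insert 276: h=6, bucket 6 nonempty -> append to chain.
Insert 611: h=8, bucket 8 empty -> new chain.
Insert 220: h=4, bucket 4 nonempty -> append to chain.
Insert 823: h=4, bucket 4 nonempty -> append to chain.
Insert 717: h=6, bucket 6 nonempty -> append to chain.
Insert 520: h=7, bucket 7 nonempty -> append to chain.
Insert 472: h=4, bucket 4 nonempty -> append to chain.
Final buckets:
0: ∅
1: 991
2: ∅
3: ∅
4: 463 -> 220 -> 823 -> 472
5: ∅
6: 366 -> 276 -> 717
7: 367 -> 520
8: 611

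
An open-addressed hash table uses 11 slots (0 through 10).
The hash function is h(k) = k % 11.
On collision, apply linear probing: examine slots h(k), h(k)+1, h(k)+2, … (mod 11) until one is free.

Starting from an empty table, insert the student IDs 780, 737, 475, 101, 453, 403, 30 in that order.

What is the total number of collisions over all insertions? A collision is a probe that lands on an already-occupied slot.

Insert 780: h=10, slot 10 empty → index 10.
Insert 737: h=0, slot 0 empty → index 0.
Insert 475: h=2, slot 2 empty → index 2.
Insert 101: h=2, slot 2 occupied → index 3.
Insert 453: h=2, slots 2,3 occupied → index 4.
Insert 403: h=7, slot 7 empty → index 7.
Insert 30: h=8, slot 8 empty → index 8.
Table: [737, ., 475, 101, 453, ., ., 403, 30, ., 780]

3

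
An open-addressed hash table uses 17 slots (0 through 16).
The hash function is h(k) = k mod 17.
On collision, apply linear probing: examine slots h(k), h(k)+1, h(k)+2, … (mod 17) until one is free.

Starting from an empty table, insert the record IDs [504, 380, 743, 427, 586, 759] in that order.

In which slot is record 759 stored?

13

Insert 504: h=11, slot 11 empty → index 11.
Insert 380: h=6, slot 6 empty → index 6.
Insert 743: h=12, slot 12 empty → index 12.
Insert 427: h=2, slot 2 empty → index 2.
Insert 586: h=8, slot 8 empty → index 8.
Insert 759: h=11, slots 11,12 occupied → index 13.
Table: [—, —, 427, —, —, —, 380, —, 586, —, —, 504, 743, 759, —, —, —]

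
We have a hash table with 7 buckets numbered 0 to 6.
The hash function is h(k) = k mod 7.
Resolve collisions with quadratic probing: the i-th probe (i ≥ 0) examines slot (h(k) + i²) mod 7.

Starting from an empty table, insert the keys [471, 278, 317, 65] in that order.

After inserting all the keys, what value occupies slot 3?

317

471: h=2 → slot 2
278: h=5 → slot 5
317: h=2, probe 2,3 → slot 3
65: h=2, probe 2,3,6 → slot 6
Table: [_, _, 471, 317, _, 278, 65]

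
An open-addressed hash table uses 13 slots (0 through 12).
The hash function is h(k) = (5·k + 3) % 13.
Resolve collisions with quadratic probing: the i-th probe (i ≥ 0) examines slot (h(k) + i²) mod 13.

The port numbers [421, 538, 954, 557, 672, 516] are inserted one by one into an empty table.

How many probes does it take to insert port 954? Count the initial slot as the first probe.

Insert 421: h=2, slot 2 empty => index 2.
Insert 538: h=2, slot 2 occupied => index 3.
Insert 954: h=2, slots 2,3 occupied => index 6.
Insert 557: h=6, slot 6 occupied => index 7.
Insert 672: h=9, slot 9 empty => index 9.
Insert 516: h=9, slot 9 occupied => index 10.
Table: [., ., 421, 538, ., ., 954, 557, ., 672, 516, ., .]

3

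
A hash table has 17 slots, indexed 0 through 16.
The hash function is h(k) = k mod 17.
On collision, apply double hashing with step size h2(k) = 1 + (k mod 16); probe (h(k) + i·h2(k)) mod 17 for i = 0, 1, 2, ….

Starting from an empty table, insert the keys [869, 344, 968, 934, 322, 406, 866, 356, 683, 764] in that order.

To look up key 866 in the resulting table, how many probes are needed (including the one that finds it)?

Insert 869: h=2, slot 2 empty → index 2.
Insert 344: h=4, slot 4 empty → index 4.
Insert 968: h=16, slot 16 empty → index 16.
Insert 934: h=16, h2=7, slot 16 occupied → index 6.
Insert 322: h=16, h2=3, slots 16,2 occupied → index 5.
Insert 406: h=15, slot 15 empty → index 15.
Insert 866: h=16, h2=3, slots 16,2,5 occupied → index 8.
Insert 356: h=16, h2=5, slots 16,4 occupied → index 9.
Insert 683: h=3, slot 3 empty → index 3.
Insert 764: h=16, h2=13, slot 16 occupied → index 12.
Table: [_, _, 869, 683, 344, 322, 934, _, 866, 356, _, _, 764, _, _, 406, 968]
Lookup 866: h=16, h2=3, probe 16,2,5,8 → found at 8.

4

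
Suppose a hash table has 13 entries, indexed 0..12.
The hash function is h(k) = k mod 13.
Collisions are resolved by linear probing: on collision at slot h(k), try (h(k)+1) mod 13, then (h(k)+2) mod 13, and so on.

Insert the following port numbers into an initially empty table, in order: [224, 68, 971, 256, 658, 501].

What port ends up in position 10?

224: h=3 => slot 3
68: h=3, probe 3,4 => slot 4
971: h=9 => slot 9
256: h=9, probe 9,10 => slot 10
658: h=8 => slot 8
501: h=7 => slot 7
Table: [-, -, -, 224, 68, -, -, 501, 658, 971, 256, -, -]

256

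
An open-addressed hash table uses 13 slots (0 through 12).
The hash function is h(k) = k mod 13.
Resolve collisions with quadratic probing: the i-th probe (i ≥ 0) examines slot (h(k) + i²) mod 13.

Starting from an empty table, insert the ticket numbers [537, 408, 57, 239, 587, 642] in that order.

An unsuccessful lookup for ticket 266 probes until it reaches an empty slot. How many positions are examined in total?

2

537 hashes to 4; slot 4 is free → place at 4.
408 hashes to 5; slot 5 is free → place at 5.
57 hashes to 5; 5 taken → place at 6.
239 hashes to 5; 5,6 taken → place at 9.
587 hashes to 2; slot 2 is free → place at 2.
642 hashes to 5; 5,6,9 taken → place at 1.
Table: [∅, 642, 587, ∅, 537, 408, 57, ∅, ∅, 239, ∅, ∅, ∅]
Lookup 266: h=6, probe 6,7 → slot 7 empty, not found.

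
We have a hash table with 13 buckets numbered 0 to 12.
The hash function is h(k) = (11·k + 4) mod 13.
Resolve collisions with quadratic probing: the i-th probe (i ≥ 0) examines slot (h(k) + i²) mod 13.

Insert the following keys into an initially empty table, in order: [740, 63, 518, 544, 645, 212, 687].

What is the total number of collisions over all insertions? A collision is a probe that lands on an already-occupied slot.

7

740: h=6 => slot 6
63: h=8 => slot 8
518: h=8, probe 8,9 => slot 9
544: h=8, probe 8,9,12 => slot 12
645: h=1 => slot 1
212: h=9, probe 9,10 => slot 10
687: h=8, probe 8,9,12,4 => slot 4
Table: [—, 645, —, —, 687, —, 740, —, 63, 518, 212, —, 544]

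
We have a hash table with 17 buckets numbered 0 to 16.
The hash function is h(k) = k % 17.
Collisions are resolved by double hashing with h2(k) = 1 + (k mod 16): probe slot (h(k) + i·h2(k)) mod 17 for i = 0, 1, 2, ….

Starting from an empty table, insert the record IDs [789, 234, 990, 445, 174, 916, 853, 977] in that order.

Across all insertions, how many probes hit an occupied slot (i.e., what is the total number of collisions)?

789: h=7 -> slot 7
234: h=13 -> slot 13
990: h=4 -> slot 4
445: h=3 -> slot 3
174: h=4, h2=15, probe 4,2 -> slot 2
916: h=15 -> slot 15
853: h=3, h2=6, probe 3,9 -> slot 9
977: h=8 -> slot 8
Table: [-, -, 174, 445, 990, -, -, 789, 977, 853, -, -, -, 234, -, 916, -]

2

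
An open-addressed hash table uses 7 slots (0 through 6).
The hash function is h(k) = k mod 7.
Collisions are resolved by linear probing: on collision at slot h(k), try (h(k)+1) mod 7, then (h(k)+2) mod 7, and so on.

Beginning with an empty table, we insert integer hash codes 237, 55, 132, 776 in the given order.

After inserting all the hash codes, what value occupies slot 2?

776

237 hashes to 6; slot 6 is free -> place at 6.
55 hashes to 6; 6 taken -> place at 0.
132 hashes to 6; 6,0 taken -> place at 1.
776 hashes to 6; 6,0,1 taken -> place at 2.
Table: [55, 132, 776, ∅, ∅, ∅, 237]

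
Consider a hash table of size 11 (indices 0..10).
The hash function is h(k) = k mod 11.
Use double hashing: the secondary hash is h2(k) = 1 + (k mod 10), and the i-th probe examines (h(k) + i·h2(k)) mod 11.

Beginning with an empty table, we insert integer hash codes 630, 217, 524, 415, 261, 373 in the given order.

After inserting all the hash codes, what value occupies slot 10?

630: h=3 => slot 3
217: h=8 => slot 8
524: h=7 => slot 7
415: h=8, h2=6, probe 8,3,9 => slot 9
261: h=8, h2=2, probe 8,10 => slot 10
373: h=10, h2=4, probe 10,3,7,0 => slot 0
Table: [373, _, _, 630, _, _, _, 524, 217, 415, 261]

261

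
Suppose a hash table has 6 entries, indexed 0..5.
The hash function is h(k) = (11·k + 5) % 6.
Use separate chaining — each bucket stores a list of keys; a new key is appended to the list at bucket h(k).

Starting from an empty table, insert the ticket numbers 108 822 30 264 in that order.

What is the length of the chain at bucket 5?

4

108 -> bucket 5
822 -> bucket 5 (collision)
30 -> bucket 5 (collision)
264 -> bucket 5 (collision)
Final buckets:
0: _
1: _
2: _
3: _
4: _
5: 108 -> 822 -> 30 -> 264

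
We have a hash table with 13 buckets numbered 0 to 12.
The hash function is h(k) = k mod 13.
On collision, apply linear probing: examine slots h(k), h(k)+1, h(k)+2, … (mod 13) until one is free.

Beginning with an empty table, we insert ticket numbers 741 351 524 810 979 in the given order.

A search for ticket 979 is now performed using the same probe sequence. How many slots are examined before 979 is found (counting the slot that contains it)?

3

741: h=0 → slot 0
351: h=0, probe 0,1 → slot 1
524: h=4 → slot 4
810: h=4, probe 4,5 → slot 5
979: h=4, probe 4,5,6 → slot 6
Table: [741, 351, -, -, 524, 810, 979, -, -, -, -, -, -]
Lookup 979: h=4, probe 4,5,6 → found at 6.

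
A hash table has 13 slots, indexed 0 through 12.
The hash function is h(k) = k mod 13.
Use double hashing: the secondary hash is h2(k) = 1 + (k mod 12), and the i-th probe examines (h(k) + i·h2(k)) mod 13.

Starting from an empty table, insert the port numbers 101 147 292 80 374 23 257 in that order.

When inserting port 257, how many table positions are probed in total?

2

101 hashes to 10; slot 10 is free => place at 10.
147 hashes to 4; slot 4 is free => place at 4.
292 hashes to 6; slot 6 is free => place at 6.
80 hashes to 2; slot 2 is free => place at 2.
374 hashes to 10, h2=3; 10 taken => place at 0.
23 hashes to 10, h2=12; 10 taken => place at 9.
257 hashes to 10, h2=6; 10 taken => place at 3.
Table: [374, -, 80, 257, 147, -, 292, -, -, 23, 101, -, -]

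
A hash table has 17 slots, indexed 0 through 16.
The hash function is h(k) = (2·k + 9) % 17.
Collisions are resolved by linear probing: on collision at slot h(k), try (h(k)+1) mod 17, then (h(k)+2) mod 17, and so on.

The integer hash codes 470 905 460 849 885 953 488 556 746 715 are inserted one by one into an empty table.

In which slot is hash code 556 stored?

1

470: h=14 → slot 14
905: h=0 → slot 0
460: h=11 → slot 11
849: h=7 → slot 7
885: h=11, probe 11,12 → slot 12
953: h=11, probe 11,12,13 → slot 13
488: h=16 → slot 16
556: h=16, probe 16,0,1 → slot 1
746: h=5 → slot 5
715: h=11, probe 11,12,13,14,15 → slot 15
Table: [905, 556, _, _, _, 746, _, 849, _, _, _, 460, 885, 953, 470, 715, 488]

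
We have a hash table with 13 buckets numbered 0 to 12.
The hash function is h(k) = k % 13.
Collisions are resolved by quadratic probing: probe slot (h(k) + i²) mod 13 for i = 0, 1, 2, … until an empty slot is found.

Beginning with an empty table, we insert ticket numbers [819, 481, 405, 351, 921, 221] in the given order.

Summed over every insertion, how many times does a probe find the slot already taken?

6

819 hashes to 0; slot 0 is free -> place at 0.
481 hashes to 0; 0 taken -> place at 1.
405 hashes to 2; slot 2 is free -> place at 2.
351 hashes to 0; 0,1 taken -> place at 4.
921 hashes to 11; slot 11 is free -> place at 11.
221 hashes to 0; 0,1,4 taken -> place at 9.
Table: [819, 481, 405, -, 351, -, -, -, -, 221, -, 921, -]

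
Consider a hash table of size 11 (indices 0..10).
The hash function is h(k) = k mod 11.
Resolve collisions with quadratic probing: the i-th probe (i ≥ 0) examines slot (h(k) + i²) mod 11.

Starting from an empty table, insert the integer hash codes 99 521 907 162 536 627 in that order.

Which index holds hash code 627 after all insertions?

Insert 99: h=0, slot 0 empty → index 0.
Insert 521: h=4, slot 4 empty → index 4.
Insert 907: h=5, slot 5 empty → index 5.
Insert 162: h=8, slot 8 empty → index 8.
Insert 536: h=8, slot 8 occupied → index 9.
Insert 627: h=0, slot 0 occupied → index 1.
Table: [99, 627, ∅, ∅, 521, 907, ∅, ∅, 162, 536, ∅]

1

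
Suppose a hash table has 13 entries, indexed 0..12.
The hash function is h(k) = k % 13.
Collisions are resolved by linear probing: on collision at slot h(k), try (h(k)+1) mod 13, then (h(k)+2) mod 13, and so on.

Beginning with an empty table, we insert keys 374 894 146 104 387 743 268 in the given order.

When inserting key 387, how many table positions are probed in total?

3

374: h=10 -> slot 10
894: h=10, probe 10,11 -> slot 11
146: h=3 -> slot 3
104: h=0 -> slot 0
387: h=10, probe 10,11,12 -> slot 12
743: h=2 -> slot 2
268: h=8 -> slot 8
Table: [104, —, 743, 146, —, —, —, —, 268, —, 374, 894, 387]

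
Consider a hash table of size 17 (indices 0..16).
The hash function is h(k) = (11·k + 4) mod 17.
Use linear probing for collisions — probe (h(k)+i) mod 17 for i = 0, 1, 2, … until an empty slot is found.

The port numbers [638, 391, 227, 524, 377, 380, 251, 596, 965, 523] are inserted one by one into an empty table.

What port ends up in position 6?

Insert 638: h=1, slot 1 empty -> index 1.
Insert 391: h=4, slot 4 empty -> index 4.
Insert 227: h=2, slot 2 empty -> index 2.
Insert 524: h=5, slot 5 empty -> index 5.
Insert 377: h=3, slot 3 empty -> index 3.
Insert 380: h=2, slots 2,3,4,5 occupied -> index 6.
Insert 251: h=11, slot 11 empty -> index 11.
Insert 596: h=15, slot 15 empty -> index 15.
Insert 965: h=11, slot 11 occupied -> index 12.
Insert 523: h=11, slots 11,12 occupied -> index 13.
Table: [∅, 638, 227, 377, 391, 524, 380, ∅, ∅, ∅, ∅, 251, 965, 523, ∅, 596, ∅]

380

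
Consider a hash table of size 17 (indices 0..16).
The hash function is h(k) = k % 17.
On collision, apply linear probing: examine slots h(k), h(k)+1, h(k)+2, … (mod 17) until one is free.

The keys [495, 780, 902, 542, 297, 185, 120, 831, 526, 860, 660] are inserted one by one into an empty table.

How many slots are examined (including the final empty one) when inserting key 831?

7

495: h=2 -> slot 2
780: h=15 -> slot 15
902: h=1 -> slot 1
542: h=15, probe 15,16 -> slot 16
297: h=8 -> slot 8
185: h=15, probe 15,16,0 -> slot 0
120: h=1, probe 1,2,3 -> slot 3
831: h=15, probe 15,16,0,1,2,3,4 -> slot 4
526: h=16, probe 16,0,1,2,3,4,5 -> slot 5
860: h=10 -> slot 10
660: h=14 -> slot 14
Table: [185, 902, 495, 120, 831, 526, _, _, 297, _, 860, _, _, _, 660, 780, 542]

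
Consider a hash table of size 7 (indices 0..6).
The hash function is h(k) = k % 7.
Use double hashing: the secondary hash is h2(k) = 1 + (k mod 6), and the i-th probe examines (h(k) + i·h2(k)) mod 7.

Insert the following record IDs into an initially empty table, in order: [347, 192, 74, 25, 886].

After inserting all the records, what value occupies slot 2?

886

Insert 347: h=4, slot 4 empty -> index 4.
Insert 192: h=3, slot 3 empty -> index 3.
Insert 74: h=4, h2=3, slot 4 occupied -> index 0.
Insert 25: h=4, h2=2, slot 4 occupied -> index 6.
Insert 886: h=4, h2=5, slot 4 occupied -> index 2.
Table: [74, -, 886, 192, 347, -, 25]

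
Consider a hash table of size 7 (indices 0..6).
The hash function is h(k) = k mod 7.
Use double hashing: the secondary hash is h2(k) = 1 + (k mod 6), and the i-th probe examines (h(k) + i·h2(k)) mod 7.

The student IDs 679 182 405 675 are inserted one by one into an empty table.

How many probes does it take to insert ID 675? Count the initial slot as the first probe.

3

679 hashes to 0; slot 0 is free → place at 0.
182 hashes to 0, h2=3; 0 taken → place at 3.
405 hashes to 6; slot 6 is free → place at 6.
675 hashes to 3, h2=4; 3,0 taken → place at 4.
Table: [679, _, _, 182, 675, _, 405]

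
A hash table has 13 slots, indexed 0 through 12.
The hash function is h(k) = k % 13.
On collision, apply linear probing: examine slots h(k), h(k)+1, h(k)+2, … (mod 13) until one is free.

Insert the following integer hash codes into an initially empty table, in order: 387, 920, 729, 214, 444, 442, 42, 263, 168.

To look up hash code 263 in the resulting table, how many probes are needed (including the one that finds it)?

2

Insert 387: h=10, slot 10 empty → index 10.
Insert 920: h=10, slot 10 occupied → index 11.
Insert 729: h=1, slot 1 empty → index 1.
Insert 214: h=6, slot 6 empty → index 6.
Insert 444: h=2, slot 2 empty → index 2.
Insert 442: h=0, slot 0 empty → index 0.
Insert 42: h=3, slot 3 empty → index 3.
Insert 263: h=3, slot 3 occupied → index 4.
Insert 168: h=12, slot 12 empty → index 12.
Table: [442, 729, 444, 42, 263, ., 214, ., ., ., 387, 920, 168]
Lookup 263: h=3, probe 3,4 → found at 4.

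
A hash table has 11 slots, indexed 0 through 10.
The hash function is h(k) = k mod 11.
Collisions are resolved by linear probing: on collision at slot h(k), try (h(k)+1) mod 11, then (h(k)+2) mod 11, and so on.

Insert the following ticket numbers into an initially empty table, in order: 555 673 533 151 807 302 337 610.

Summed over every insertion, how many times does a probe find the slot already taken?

Insert 555: h=5, slot 5 empty -> index 5.
Insert 673: h=2, slot 2 empty -> index 2.
Insert 533: h=5, slot 5 occupied -> index 6.
Insert 151: h=8, slot 8 empty -> index 8.
Insert 807: h=4, slot 4 empty -> index 4.
Insert 302: h=5, slots 5,6 occupied -> index 7.
Insert 337: h=7, slots 7,8 occupied -> index 9.
Insert 610: h=5, slots 5,6,7,8,9 occupied -> index 10.
Table: [∅, ∅, 673, ∅, 807, 555, 533, 302, 151, 337, 610]

10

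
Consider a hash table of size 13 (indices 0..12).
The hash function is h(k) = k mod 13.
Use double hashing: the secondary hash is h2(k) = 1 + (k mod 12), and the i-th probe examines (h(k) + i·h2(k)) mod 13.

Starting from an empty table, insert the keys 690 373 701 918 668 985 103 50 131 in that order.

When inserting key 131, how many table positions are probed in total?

2

690 hashes to 1; slot 1 is free => place at 1.
373 hashes to 9; slot 9 is free => place at 9.
701 hashes to 12; slot 12 is free => place at 12.
918 hashes to 8; slot 8 is free => place at 8.
668 hashes to 5; slot 5 is free => place at 5.
985 hashes to 10; slot 10 is free => place at 10.
103 hashes to 12, h2=8; 12 taken => place at 7.
50 hashes to 11; slot 11 is free => place at 11.
131 hashes to 1, h2=12; 1 taken => place at 0.
Table: [131, 690, _, _, _, 668, _, 103, 918, 373, 985, 50, 701]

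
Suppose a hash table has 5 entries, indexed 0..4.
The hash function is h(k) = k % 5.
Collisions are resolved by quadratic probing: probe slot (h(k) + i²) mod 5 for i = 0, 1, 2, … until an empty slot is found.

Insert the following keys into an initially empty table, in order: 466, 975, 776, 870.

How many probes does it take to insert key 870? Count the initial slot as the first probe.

3

466: h=1 -> slot 1
975: h=0 -> slot 0
776: h=1, probe 1,2 -> slot 2
870: h=0, probe 0,1,4 -> slot 4
Table: [975, 466, 776, _, 870]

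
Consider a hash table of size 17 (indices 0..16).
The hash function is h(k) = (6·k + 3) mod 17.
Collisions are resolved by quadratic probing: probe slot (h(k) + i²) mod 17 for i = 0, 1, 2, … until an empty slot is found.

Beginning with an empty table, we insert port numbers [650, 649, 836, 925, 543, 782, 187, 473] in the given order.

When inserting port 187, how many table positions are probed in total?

3

650: h=10 => slot 10
649: h=4 => slot 4
836: h=4, probe 4,5 => slot 5
925: h=11 => slot 11
543: h=14 => slot 14
782: h=3 => slot 3
187: h=3, probe 3,4,7 => slot 7
473: h=2 => slot 2
Table: [∅, ∅, 473, 782, 649, 836, ∅, 187, ∅, ∅, 650, 925, ∅, ∅, 543, ∅, ∅]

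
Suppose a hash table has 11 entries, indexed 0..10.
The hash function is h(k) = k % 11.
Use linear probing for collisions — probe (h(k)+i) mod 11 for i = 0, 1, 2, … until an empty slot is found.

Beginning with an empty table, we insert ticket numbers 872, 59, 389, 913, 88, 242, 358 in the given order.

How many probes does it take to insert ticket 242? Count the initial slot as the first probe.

3

872: h=3 → slot 3
59: h=4 → slot 4
389: h=4, probe 4,5 → slot 5
913: h=0 → slot 0
88: h=0, probe 0,1 → slot 1
242: h=0, probe 0,1,2 → slot 2
358: h=6 → slot 6
Table: [913, 88, 242, 872, 59, 389, 358, ., ., ., .]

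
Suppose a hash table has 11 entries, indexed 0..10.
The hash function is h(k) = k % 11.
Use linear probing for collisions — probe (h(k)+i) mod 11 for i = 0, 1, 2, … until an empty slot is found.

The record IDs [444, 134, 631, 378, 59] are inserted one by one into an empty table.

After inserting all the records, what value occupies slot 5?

631

444 hashes to 4; slot 4 is free → place at 4.
134 hashes to 2; slot 2 is free → place at 2.
631 hashes to 4; 4 taken → place at 5.
378 hashes to 4; 4,5 taken → place at 6.
59 hashes to 4; 4,5,6 taken → place at 7.
Table: [-, -, 134, -, 444, 631, 378, 59, -, -, -]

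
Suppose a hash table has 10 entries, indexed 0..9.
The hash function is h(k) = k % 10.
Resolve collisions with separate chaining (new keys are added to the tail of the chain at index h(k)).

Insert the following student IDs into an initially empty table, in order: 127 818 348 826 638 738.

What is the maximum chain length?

4

Insert 127: h=7, bucket 7 empty → new chain.
Insert 818: h=8, bucket 8 empty → new chain.
Insert 348: h=8, bucket 8 nonempty → append to chain.
Insert 826: h=6, bucket 6 empty → new chain.
Insert 638: h=8, bucket 8 nonempty → append to chain.
Insert 738: h=8, bucket 8 nonempty → append to chain.
Final buckets:
0: .
1: .
2: .
3: .
4: .
5: .
6: 826
7: 127
8: 818 -> 348 -> 638 -> 738
9: .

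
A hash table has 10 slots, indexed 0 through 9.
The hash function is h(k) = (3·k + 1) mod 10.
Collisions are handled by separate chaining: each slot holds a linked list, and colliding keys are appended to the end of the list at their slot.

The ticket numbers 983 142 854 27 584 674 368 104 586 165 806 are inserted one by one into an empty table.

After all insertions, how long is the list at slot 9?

Insert 983: h=0, bucket 0 empty → new chain.
Insert 142: h=7, bucket 7 empty → new chain.
Insert 854: h=3, bucket 3 empty → new chain.
Insert 27: h=2, bucket 2 empty → new chain.
Insert 584: h=3, bucket 3 nonempty → append to chain.
Insert 674: h=3, bucket 3 nonempty → append to chain.
Insert 368: h=5, bucket 5 empty → new chain.
Insert 104: h=3, bucket 3 nonempty → append to chain.
Insert 586: h=9, bucket 9 empty → new chain.
Insert 165: h=6, bucket 6 empty → new chain.
Insert 806: h=9, bucket 9 nonempty → append to chain.
Final buckets:
0: 983
1: ∅
2: 27
3: 854 -> 584 -> 674 -> 104
4: ∅
5: 368
6: 165
7: 142
8: ∅
9: 586 -> 806

2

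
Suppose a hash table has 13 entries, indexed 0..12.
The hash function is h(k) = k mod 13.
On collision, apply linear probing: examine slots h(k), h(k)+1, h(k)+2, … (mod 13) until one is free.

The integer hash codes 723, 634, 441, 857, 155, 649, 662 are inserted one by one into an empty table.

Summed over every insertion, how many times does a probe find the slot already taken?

10

723: h=8 => slot 8
634: h=10 => slot 10
441: h=12 => slot 12
857: h=12, probe 12,0 => slot 0
155: h=12, probe 12,0,1 => slot 1
649: h=12, probe 12,0,1,2 => slot 2
662: h=12, probe 12,0,1,2,3 => slot 3
Table: [857, 155, 649, 662, _, _, _, _, 723, _, 634, _, 441]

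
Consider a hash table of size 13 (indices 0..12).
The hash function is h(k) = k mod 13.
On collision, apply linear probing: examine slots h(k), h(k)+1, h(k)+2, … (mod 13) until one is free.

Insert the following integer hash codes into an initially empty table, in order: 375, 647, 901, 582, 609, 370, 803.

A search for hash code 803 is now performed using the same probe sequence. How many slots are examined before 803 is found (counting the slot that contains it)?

375: h=11 => slot 11
647: h=10 => slot 10
901: h=4 => slot 4
582: h=10, probe 10,11,12 => slot 12
609: h=11, probe 11,12,0 => slot 0
370: h=6 => slot 6
803: h=10, probe 10,11,12,0,1 => slot 1
Table: [609, 803, -, -, 901, -, 370, -, -, -, 647, 375, 582]
Lookup 803: h=10, probe 10,11,12,0,1 → found at 1.

5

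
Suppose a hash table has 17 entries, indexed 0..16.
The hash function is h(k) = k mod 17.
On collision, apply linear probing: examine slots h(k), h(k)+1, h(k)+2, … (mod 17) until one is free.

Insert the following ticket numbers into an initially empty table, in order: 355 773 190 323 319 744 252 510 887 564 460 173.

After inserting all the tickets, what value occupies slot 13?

319

355 hashes to 15; slot 15 is free -> place at 15.
773 hashes to 8; slot 8 is free -> place at 8.
190 hashes to 3; slot 3 is free -> place at 3.
323 hashes to 0; slot 0 is free -> place at 0.
319 hashes to 13; slot 13 is free -> place at 13.
744 hashes to 13; 13 taken -> place at 14.
252 hashes to 14; 14,15 taken -> place at 16.
510 hashes to 0; 0 taken -> place at 1.
887 hashes to 3; 3 taken -> place at 4.
564 hashes to 3; 3,4 taken -> place at 5.
460 hashes to 1; 1 taken -> place at 2.
173 hashes to 3; 3,4,5 taken -> place at 6.
Table: [323, 510, 460, 190, 887, 564, 173, ∅, 773, ∅, ∅, ∅, ∅, 319, 744, 355, 252]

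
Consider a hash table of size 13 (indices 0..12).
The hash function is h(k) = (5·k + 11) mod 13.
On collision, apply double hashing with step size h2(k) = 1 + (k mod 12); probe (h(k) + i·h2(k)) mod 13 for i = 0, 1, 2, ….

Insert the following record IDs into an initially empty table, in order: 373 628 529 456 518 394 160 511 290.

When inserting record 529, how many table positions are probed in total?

373 hashes to 4; slot 4 is free → place at 4.
628 hashes to 5; slot 5 is free → place at 5.
529 hashes to 4, h2=2; 4 taken → place at 6.
456 hashes to 3; slot 3 is free → place at 3.
518 hashes to 1; slot 1 is free → place at 1.
394 hashes to 5, h2=11; 5,3,1 taken → place at 12.
160 hashes to 5, h2=5; 5 taken → place at 10.
511 hashes to 5, h2=8; 5 taken → place at 0.
290 hashes to 5, h2=3; 5 taken → place at 8.
Table: [511, 518, ∅, 456, 373, 628, 529, ∅, 290, ∅, 160, ∅, 394]

2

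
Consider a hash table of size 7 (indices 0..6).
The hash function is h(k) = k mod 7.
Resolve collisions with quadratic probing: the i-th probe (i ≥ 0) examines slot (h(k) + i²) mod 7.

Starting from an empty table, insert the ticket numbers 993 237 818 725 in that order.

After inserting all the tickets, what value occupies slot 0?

993: h=6 → slot 6
237: h=6, probe 6,0 → slot 0
818: h=6, probe 6,0,3 → slot 3
725: h=4 → slot 4
Table: [237, ∅, ∅, 818, 725, ∅, 993]

237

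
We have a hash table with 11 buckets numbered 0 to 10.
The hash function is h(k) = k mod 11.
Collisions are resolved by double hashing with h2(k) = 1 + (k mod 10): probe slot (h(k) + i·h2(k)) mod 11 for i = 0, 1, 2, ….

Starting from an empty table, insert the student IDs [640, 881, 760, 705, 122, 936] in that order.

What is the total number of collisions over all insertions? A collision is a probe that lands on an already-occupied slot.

Insert 640: h=2, slot 2 empty → index 2.
Insert 881: h=1, slot 1 empty → index 1.
Insert 760: h=1, h2=1, slots 1,2 occupied → index 3.
Insert 705: h=1, h2=6, slot 1 occupied → index 7.
Insert 122: h=1, h2=3, slot 1 occupied → index 4.
Insert 936: h=1, h2=7, slot 1 occupied → index 8.
Table: [_, 881, 640, 760, 122, _, _, 705, 936, _, _]

5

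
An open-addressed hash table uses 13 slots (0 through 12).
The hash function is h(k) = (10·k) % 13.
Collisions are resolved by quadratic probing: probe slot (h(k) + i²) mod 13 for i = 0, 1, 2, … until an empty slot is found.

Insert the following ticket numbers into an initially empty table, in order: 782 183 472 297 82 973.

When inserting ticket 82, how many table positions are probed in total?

782 hashes to 7; slot 7 is free → place at 7.
183 hashes to 10; slot 10 is free → place at 10.
472 hashes to 1; slot 1 is free → place at 1.
297 hashes to 6; slot 6 is free → place at 6.
82 hashes to 1; 1 taken → place at 2.
973 hashes to 6; 6,7,10,2 taken → place at 9.
Table: [—, 472, 82, —, —, —, 297, 782, —, 973, 183, —, —]

2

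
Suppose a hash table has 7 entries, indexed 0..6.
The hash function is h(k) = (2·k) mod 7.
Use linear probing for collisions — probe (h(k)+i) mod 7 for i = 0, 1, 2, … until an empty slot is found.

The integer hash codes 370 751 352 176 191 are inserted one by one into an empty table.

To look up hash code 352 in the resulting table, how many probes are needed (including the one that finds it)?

370 hashes to 5; slot 5 is free → place at 5.
751 hashes to 4; slot 4 is free → place at 4.
352 hashes to 4; 4,5 taken → place at 6.
176 hashes to 2; slot 2 is free → place at 2.
191 hashes to 4; 4,5,6 taken → place at 0.
Table: [191, -, 176, -, 751, 370, 352]
Lookup 352: h=4, probe 4,5,6 → found at 6.

3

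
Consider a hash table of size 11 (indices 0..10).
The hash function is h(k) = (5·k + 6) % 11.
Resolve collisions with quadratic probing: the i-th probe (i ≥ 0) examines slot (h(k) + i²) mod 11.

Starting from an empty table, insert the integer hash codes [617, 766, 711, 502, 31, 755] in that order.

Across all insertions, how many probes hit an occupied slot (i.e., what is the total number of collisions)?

617 hashes to 0; slot 0 is free -> place at 0.
766 hashes to 8; slot 8 is free -> place at 8.
711 hashes to 8; 8 taken -> place at 9.
502 hashes to 8; 8,9 taken -> place at 1.
31 hashes to 7; slot 7 is free -> place at 7.
755 hashes to 8; 8,9,1 taken -> place at 6.
Table: [617, 502, ., ., ., ., 755, 31, 766, 711, .]

6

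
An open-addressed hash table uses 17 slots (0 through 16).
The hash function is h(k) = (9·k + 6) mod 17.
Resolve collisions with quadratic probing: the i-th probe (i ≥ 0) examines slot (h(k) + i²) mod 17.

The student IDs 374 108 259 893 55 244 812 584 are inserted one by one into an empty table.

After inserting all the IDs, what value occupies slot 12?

Insert 374: h=6, slot 6 empty → index 6.
Insert 108: h=9, slot 9 empty → index 9.
Insert 259: h=8, slot 8 empty → index 8.
Insert 893: h=2, slot 2 empty → index 2.
Insert 55: h=8, slots 8,9 occupied → index 12.
Insert 244: h=9, slot 9 occupied → index 10.
Insert 812: h=4, slot 4 empty → index 4.
Insert 584: h=9, slots 9,10 occupied → index 13.
Table: [-, -, 893, -, 812, -, 374, -, 259, 108, 244, -, 55, 584, -, -, -]

55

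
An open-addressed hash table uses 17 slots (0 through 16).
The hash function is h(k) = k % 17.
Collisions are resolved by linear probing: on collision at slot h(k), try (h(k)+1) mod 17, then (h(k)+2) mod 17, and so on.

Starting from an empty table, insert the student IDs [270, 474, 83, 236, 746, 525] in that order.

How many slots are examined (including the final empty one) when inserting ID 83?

3

Insert 270: h=15, slot 15 empty => index 15.
Insert 474: h=15, slot 15 occupied => index 16.
Insert 83: h=15, slots 15,16 occupied => index 0.
Insert 236: h=15, slots 15,16,0 occupied => index 1.
Insert 746: h=15, slots 15,16,0,1 occupied => index 2.
Insert 525: h=15, slots 15,16,0,1,2 occupied => index 3.
Table: [83, 236, 746, 525, -, -, -, -, -, -, -, -, -, -, -, 270, 474]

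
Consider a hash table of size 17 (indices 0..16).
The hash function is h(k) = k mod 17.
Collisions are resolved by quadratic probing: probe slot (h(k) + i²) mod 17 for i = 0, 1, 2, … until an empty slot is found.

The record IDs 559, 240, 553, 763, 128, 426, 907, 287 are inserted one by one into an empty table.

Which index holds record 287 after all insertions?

Insert 559: h=15, slot 15 empty -> index 15.
Insert 240: h=2, slot 2 empty -> index 2.
Insert 553: h=9, slot 9 empty -> index 9.
Insert 763: h=15, slot 15 occupied -> index 16.
Insert 128: h=9, slot 9 occupied -> index 10.
Insert 426: h=1, slot 1 empty -> index 1.
Insert 907: h=6, slot 6 empty -> index 6.
Insert 287: h=15, slots 15,16,2 occupied -> index 7.
Table: [_, 426, 240, _, _, _, 907, 287, _, 553, 128, _, _, _, _, 559, 763]

7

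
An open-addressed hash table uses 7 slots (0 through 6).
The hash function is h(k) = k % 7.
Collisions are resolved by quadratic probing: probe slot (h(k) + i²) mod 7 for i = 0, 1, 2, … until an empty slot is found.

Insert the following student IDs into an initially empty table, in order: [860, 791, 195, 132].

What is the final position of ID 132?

1

860: h=6 → slot 6
791: h=0 → slot 0
195: h=6, probe 6,0,3 → slot 3
132: h=6, probe 6,0,3,1 → slot 1
Table: [791, 132, ∅, 195, ∅, ∅, 860]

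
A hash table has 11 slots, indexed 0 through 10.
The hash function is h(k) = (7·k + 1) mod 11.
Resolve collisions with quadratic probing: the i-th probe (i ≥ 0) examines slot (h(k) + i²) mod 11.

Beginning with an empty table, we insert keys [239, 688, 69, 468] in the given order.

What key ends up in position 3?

239 hashes to 2; slot 2 is free → place at 2.
688 hashes to 10; slot 10 is free → place at 10.
69 hashes to 0; slot 0 is free → place at 0.
468 hashes to 10; 10,0 taken → place at 3.
Table: [69, ∅, 239, 468, ∅, ∅, ∅, ∅, ∅, ∅, 688]

468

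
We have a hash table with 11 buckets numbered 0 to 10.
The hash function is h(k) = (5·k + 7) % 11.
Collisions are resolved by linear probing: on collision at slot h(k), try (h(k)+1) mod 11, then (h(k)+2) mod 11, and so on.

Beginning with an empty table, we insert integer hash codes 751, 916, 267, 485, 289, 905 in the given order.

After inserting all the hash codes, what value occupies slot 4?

Insert 751: h=0, slot 0 empty → index 0.
Insert 916: h=0, slot 0 occupied → index 1.
Insert 267: h=0, slots 0,1 occupied → index 2.
Insert 485: h=1, slots 1,2 occupied → index 3.
Insert 289: h=0, slots 0,1,2,3 occupied → index 4.
Insert 905: h=0, slots 0,1,2,3,4 occupied → index 5.
Table: [751, 916, 267, 485, 289, 905, ∅, ∅, ∅, ∅, ∅]

289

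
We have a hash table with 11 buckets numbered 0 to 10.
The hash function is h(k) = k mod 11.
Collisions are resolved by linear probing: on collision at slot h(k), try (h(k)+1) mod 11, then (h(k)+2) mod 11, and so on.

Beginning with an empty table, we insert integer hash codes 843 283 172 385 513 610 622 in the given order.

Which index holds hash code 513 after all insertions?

10

Insert 843: h=7, slot 7 empty → index 7.
Insert 283: h=8, slot 8 empty → index 8.
Insert 172: h=7, slots 7,8 occupied → index 9.
Insert 385: h=0, slot 0 empty → index 0.
Insert 513: h=7, slots 7,8,9 occupied → index 10.
Insert 610: h=5, slot 5 empty → index 5.
Insert 622: h=6, slot 6 empty → index 6.
Table: [385, -, -, -, -, 610, 622, 843, 283, 172, 513]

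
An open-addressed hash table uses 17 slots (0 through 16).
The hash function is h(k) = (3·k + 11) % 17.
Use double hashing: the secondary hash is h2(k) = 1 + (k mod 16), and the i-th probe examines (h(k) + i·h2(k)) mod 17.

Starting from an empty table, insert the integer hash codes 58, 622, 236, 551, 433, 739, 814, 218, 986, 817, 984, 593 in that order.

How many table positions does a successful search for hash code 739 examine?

3

58: h=15 → slot 15
622: h=7 → slot 7
236: h=5 → slot 5
551: h=15, h2=8, probe 15,6 → slot 6
433: h=1 → slot 1
739: h=1, h2=4, probe 1,5,9 → slot 9
814: h=5, h2=15, probe 5,3 → slot 3
218: h=2 → slot 2
986: h=11 → slot 11
817: h=14 → slot 14
984: h=5, h2=9, probe 5,14,6,15,7,16 → slot 16
593: h=5, h2=2, probe 5,7,9,11,13 → slot 13
Table: [., 433, 218, 814, ., 236, 551, 622, ., 739, ., 986, ., 593, 817, 58, 984]
Lookup 739: h=1, h2=4, probe 1,5,9 → found at 9.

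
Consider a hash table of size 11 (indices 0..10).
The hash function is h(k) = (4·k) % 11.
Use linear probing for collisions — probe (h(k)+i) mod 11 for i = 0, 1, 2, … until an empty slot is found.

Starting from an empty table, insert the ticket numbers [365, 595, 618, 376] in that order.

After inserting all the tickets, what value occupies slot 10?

376

365: h=8 => slot 8
595: h=4 => slot 4
618: h=8, probe 8,9 => slot 9
376: h=8, probe 8,9,10 => slot 10
Table: [-, -, -, -, 595, -, -, -, 365, 618, 376]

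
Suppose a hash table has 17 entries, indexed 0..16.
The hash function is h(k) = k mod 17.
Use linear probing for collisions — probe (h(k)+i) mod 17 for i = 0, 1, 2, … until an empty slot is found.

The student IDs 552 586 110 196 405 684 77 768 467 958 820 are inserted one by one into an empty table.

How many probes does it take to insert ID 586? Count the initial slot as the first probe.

552: h=8 => slot 8
586: h=8, probe 8,9 => slot 9
110: h=8, probe 8,9,10 => slot 10
196: h=9, probe 9,10,11 => slot 11
405: h=14 => slot 14
684: h=4 => slot 4
77: h=9, probe 9,10,11,12 => slot 12
768: h=3 => slot 3
467: h=8, probe 8,9,10,11,12,13 => slot 13
958: h=6 => slot 6
820: h=4, probe 4,5 => slot 5
Table: [_, _, _, 768, 684, 820, 958, _, 552, 586, 110, 196, 77, 467, 405, _, _]

2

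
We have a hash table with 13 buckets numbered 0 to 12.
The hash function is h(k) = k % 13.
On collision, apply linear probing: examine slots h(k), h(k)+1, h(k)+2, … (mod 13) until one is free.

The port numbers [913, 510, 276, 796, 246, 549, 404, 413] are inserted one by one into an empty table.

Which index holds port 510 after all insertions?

913 hashes to 3; slot 3 is free -> place at 3.
510 hashes to 3; 3 taken -> place at 4.
276 hashes to 3; 3,4 taken -> place at 5.
796 hashes to 3; 3,4,5 taken -> place at 6.
246 hashes to 12; slot 12 is free -> place at 12.
549 hashes to 3; 3,4,5,6 taken -> place at 7.
404 hashes to 1; slot 1 is free -> place at 1.
413 hashes to 10; slot 10 is free -> place at 10.
Table: [—, 404, —, 913, 510, 276, 796, 549, —, —, 413, —, 246]

4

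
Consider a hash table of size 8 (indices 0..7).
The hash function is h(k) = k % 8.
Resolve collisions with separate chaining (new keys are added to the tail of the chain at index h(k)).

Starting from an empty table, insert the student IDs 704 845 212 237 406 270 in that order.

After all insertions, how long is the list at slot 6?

2

Insert 704: h=0, bucket 0 empty → new chain.
Insert 845: h=5, bucket 5 empty → new chain.
Insert 212: h=4, bucket 4 empty → new chain.
Insert 237: h=5, bucket 5 nonempty → append to chain.
Insert 406: h=6, bucket 6 empty → new chain.
Insert 270: h=6, bucket 6 nonempty → append to chain.
Final buckets:
0: 704
1: _
2: _
3: _
4: 212
5: 845 -> 237
6: 406 -> 270
7: _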